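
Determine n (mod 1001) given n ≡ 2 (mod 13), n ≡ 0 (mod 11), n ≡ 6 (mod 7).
132

Using the Chinese Remainder Theorem:
M = product of moduli = 1001
For equation 1: M_1 = 77, 77 ≡ 12 (mod 13), inverse of 77 mod 13 is 12 (check: 12 × 12 = 144 ≡ 1 (mod 13))
For equation 2: M_2 = 91, 91 ≡ 3 (mod 11), inverse of 91 mod 11 is 4 (check: 3 × 4 = 12 ≡ 1 (mod 11))
For equation 3: M_3 = 143, 143 ≡ 3 (mod 7), inverse of 143 mod 7 is 5 (check: 3 × 5 = 15 ≡ 1 (mod 7))
Combine: n ≡ Σ r_i×M_i×(M_i⁻¹ mod m_i) = 2×77×12 + 0×91×4 + 6×143×5 = 1848 + 0 + 4290 = 6138
6138 mod 1001 = 132
n ≡ 132 (mod 1001)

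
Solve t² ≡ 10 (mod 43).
The square roots of 10 mod 43 are 15 and 28. Verify: 15² = 225 ≡ 10 (mod 43)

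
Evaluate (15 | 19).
(15/19) = 15^{9} mod 19 = -1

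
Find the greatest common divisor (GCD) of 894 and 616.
2

Using the Euclidean algorithm:
894 = 1 × 616 + 278
616 = 2 × 278 + 60
278 = 4 × 60 + 38
60 = 1 × 38 + 22
38 = 1 × 22 + 16
22 = 1 × 16 + 6
16 = 2 × 6 + 4
6 = 1 × 4 + 2
4 = 2 × 2 + 0

GCD(894, 616) = 2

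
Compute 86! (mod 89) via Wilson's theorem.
(88)! = (86)! × (87) × (88) ≡ -1 (mod 89). So (86)! ≡ -1 × [(88)(87)]^(-1) ≡ 44 (mod 89)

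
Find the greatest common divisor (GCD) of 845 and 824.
1

Using the Euclidean algorithm:
845 = 1 × 824 + 21
824 = 39 × 21 + 5
21 = 4 × 5 + 1
5 = 5 × 1 + 0

GCD(845, 824) = 1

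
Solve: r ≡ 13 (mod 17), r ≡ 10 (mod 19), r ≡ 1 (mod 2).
M = 17 × 19 × 2 = 646. M₁ = 38, y₁ ≡ 13 (mod 17). M₂ = 34, y₂ ≡ 14 (mod 19). M₃ = 323, y₃ ≡ 1 (mod 2). r = 13×38×13 + 10×34×14 + 1×323×1 ≡ 523 (mod 646)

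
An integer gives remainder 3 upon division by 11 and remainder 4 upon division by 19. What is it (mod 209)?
M = 11 × 19 = 209. M₁ = 19, y₁ ≡ 7 (mod 11). M₂ = 11, y₂ ≡ 7 (mod 19). y = 3×19×7 + 4×11×7 ≡ 80 (mod 209). The smallest positive such number is 80.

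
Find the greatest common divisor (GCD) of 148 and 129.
1

Using the Euclidean algorithm:
148 = 1 × 129 + 19
129 = 6 × 19 + 15
19 = 1 × 15 + 4
15 = 3 × 4 + 3
4 = 1 × 3 + 1
3 = 3 × 1 + 0

GCD(148, 129) = 1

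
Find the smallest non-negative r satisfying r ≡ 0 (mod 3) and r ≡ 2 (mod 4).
M = 3 × 4 = 12. M₁ = 4, y₁ ≡ 1 (mod 3). M₂ = 3, y₂ ≡ 3 (mod 4). r = 0×4×1 + 2×3×3 ≡ 6 (mod 12)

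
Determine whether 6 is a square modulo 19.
By Euler's criterion: 6^{9} ≡ 1 (mod 19). Since this equals 1, 6 is a QR.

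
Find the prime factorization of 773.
773

Divide by primes starting from smallest:
773 ÷ 773 = 1

773 = 773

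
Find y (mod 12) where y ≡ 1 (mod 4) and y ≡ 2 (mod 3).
M = 4 × 3 = 12. M₁ = 3, y₁ ≡ 3 (mod 4). M₂ = 4, y₂ ≡ 1 (mod 3). y = 1×3×3 + 2×4×1 ≡ 5 (mod 12)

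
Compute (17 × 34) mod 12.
2

(17 × 34) = 578
578 mod 12 = 2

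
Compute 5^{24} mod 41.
10

Using successive squaring:
Binary expansion of 24: 11000
Powers of 5 mod 41 (each is the square of the previous):
  5^1 ≡ 5 (mod 41)
  5^2 ≡ 5² = 25 ≡ 25 (mod 41)
  5^4 ≡ 25² = 625 ≡ 10 (mod 41)
  5^8 ≡ 10² = 100 ≡ 18 (mod 41)
  5^16 ≡ 18² = 324 ≡ 37 (mod 41)
24 = 16 + 8, so 5^24 = 5^16 × 5^8 ≡ 37 × 18 (mod 41)
Multiplying step by step:
  37 × 18 = 666 ≡ 10 (mod 41)
Result: 5^24 ≡ 10 (mod 41)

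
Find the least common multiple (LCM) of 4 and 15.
60

First find GCD(4, 15) using the Euclidean algorithm:
4 = 0 × 15 + 4
15 = 3 × 4 + 3
4 = 1 × 3 + 1
3 = 3 × 1 + 0
GCD(4, 15) = 1

LCM formula: LCM(a, b) = (a × b) / GCD(a, b)
LCM(4, 15) = (4 × 15) / 1
LCM(4, 15) = 60 / 1
LCM(4, 15) = 60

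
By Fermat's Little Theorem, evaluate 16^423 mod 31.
By Fermat: 16^{30} ≡ 1 (mod 31). 423 ≡ 3 (mod 30). So 16^{423} ≡ 16^{3} ≡ 4 (mod 31)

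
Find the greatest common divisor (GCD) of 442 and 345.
1

Using the Euclidean algorithm:
442 = 1 × 345 + 97
345 = 3 × 97 + 54
97 = 1 × 54 + 43
54 = 1 × 43 + 11
43 = 3 × 11 + 10
11 = 1 × 10 + 1
10 = 10 × 1 + 0

GCD(442, 345) = 1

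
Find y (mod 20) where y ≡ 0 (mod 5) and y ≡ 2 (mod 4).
M = 5 × 4 = 20. M₁ = 4, y₁ ≡ 4 (mod 5). M₂ = 5, y₂ ≡ 1 (mod 4). y = 0×4×4 + 2×5×1 ≡ 10 (mod 20)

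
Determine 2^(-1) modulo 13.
2^(-1) ≡ 7 (mod 13). Verification: 2 × 7 = 14 ≡ 1 (mod 13)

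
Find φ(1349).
1260

Prime factorization: 1349 = 19 × 71
Using the formula φ(n) = n × Π(1 - 1/p) for each prime factor p:
φ(1349) = 1349 × (1 - 1/19) × (1 - 1/71)
φ(1349) = 1260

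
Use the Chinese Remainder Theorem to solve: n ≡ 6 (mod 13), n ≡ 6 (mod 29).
M = 13 × 29 = 377. M₁ = 29, y₁ ≡ 9 (mod 13). M₂ = 13, y₂ ≡ 9 (mod 29). n = 6×29×9 + 6×13×9 ≡ 6 (mod 377)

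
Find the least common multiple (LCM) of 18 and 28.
252

First find GCD(18, 28) using the Euclidean algorithm:
18 = 0 × 28 + 18
28 = 1 × 18 + 10
18 = 1 × 10 + 8
10 = 1 × 8 + 2
8 = 4 × 2 + 0
GCD(18, 28) = 2

LCM formula: LCM(a, b) = (a × b) / GCD(a, b)
LCM(18, 28) = (18 × 28) / 2
LCM(18, 28) = 504 / 2
LCM(18, 28) = 252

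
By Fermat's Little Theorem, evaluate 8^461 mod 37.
By Fermat: 8^{36} ≡ 1 (mod 37). 461 ≡ 29 (mod 36). So 8^{461} ≡ 8^{29} ≡ 23 (mod 37)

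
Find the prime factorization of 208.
2^4 × 13

Divide by primes starting from smallest:
208 ÷ 2 = 104
104 ÷ 2 = 52
52 ÷ 2 = 26
26 ÷ 2 = 13
13 ÷ 13 = 1

208 = 2^4 × 13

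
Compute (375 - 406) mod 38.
7

(375 - 406) = -31
-31 mod 38 = 7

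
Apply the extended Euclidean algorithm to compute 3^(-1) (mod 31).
Extended GCD: 3(-10) + 31(1) = 1. So 3^(-1) ≡ 21 ≡ 21 (mod 31). Verify: 3 × 21 = 63 ≡ 1 (mod 31)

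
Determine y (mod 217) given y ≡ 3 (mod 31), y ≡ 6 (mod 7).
34

Using the Chinese Remainder Theorem:
M = product of moduli = 217
For equation 1: M_1 = 7, 7 ≡ 7 (mod 31), inverse of 7 mod 31 is 9 (check: 7 × 9 = 63 ≡ 1 (mod 31))
For equation 2: M_2 = 31, 31 ≡ 3 (mod 7), inverse of 31 mod 7 is 5 (check: 3 × 5 = 15 ≡ 1 (mod 7))
Combine: y ≡ Σ r_i×M_i×(M_i⁻¹ mod m_i) = 3×7×9 + 6×31×5 = 189 + 930 = 1119
1119 mod 217 = 34
y ≡ 34 (mod 217)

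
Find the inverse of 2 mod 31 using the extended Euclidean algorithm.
Extended GCD: 2(-15) + 31(1) = 1. So 2^(-1) ≡ 16 ≡ 16 (mod 31). Verify: 2 × 16 = 32 ≡ 1 (mod 31)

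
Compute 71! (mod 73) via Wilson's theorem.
(72)! = (71)! × (72) ≡ -1 (mod 73). So (71)! ≡ -1 × (72)^(-1) ≡ (-1)×(-1) = 1 (mod 73)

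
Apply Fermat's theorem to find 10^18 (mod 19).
By Fermat's Little Theorem, 10^{18} ≡ 1 (mod 19) since 19 is prime and gcd(10, 19) = 1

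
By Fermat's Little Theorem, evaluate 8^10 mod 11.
By Fermat's Little Theorem, 8^{10} ≡ 1 (mod 11) since 11 is prime and gcd(8, 11) = 1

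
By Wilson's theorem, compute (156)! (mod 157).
By Wilson's theorem, (156)! ≡ -1 ≡ 156 (mod 157)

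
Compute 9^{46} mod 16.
1

Using successive squaring:
Binary expansion of 46: 101110
Powers of 9 mod 16 (each is the square of the previous):
  9^1 ≡ 9 (mod 16)
  9^2 ≡ 9² = 81 ≡ 1 (mod 16)
  9^4 ≡ 1² = 1 ≡ 1 (mod 16)
  9^8 ≡ 1² = 1 ≡ 1 (mod 16)
  9^16 ≡ 1² = 1 ≡ 1 (mod 16)
  9^32 ≡ 1² = 1 ≡ 1 (mod 16)
46 = 32 + 8 + 4 + 2, so 9^46 = 9^32 × 9^8 × 9^4 × 9^2 ≡ 1 × 1 × 1 × 1 (mod 16)
Multiplying step by step:
  1 × 1 = 1 ≡ 1 (mod 16)
  1 × 1 = 1 ≡ 1 (mod 16)
  1 × 1 = 1 ≡ 1 (mod 16)
Result: 9^46 ≡ 1 (mod 16)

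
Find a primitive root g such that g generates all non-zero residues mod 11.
p - 1 = 10 has prime divisors 2, 5. h is a primitive root mod 11 iff h^(10/q) ≢ 1 (mod 11) for each such q.
h = 2: 2^5 ≡ 10, 2^2 ≡ 4 (mod 11); none is 1, so 2 has order 10 and is a primitive root.
The smallest primitive root mod 11 is g = 2.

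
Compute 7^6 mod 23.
6 = 4 + 2 (binary 110). Repeated squaring mod 23: 7^1 ≡ 7; 7^2 ≡ 7² = 49 ≡ 3; 7^4 ≡ 3² = 9 ≡ 9. Multiply: 7^6 = 7^4 × 7^2 ≡ 9 × 3 (mod 23): 9 × 3 = 27 ≡ 4. So 7^6 ≡ 4 (mod 23).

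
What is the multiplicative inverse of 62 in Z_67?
62^(-1) ≡ 40 (mod 67). Verification: 62 × 40 = 2480 ≡ 1 (mod 67)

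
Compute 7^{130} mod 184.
169

Using successive squaring:
Binary expansion of 130: 10000010
Powers of 7 mod 184 (each is the square of the previous):
  7^1 ≡ 7 (mod 184)
  7^2 ≡ 7² = 49 ≡ 49 (mod 184)
  7^4 ≡ 49² = 2401 ≡ 9 (mod 184)
  7^8 ≡ 9² = 81 ≡ 81 (mod 184)
  7^16 ≡ 81² = 6561 ≡ 121 (mod 184)
  7^32 ≡ 121² = 14641 ≡ 105 (mod 184)
  7^64 ≡ 105² = 11025 ≡ 169 (mod 184)
  7^128 ≡ 169² = 28561 ≡ 41 (mod 184)
130 = 128 + 2, so 7^130 = 7^128 × 7^2 ≡ 41 × 49 (mod 184)
Multiplying step by step:
  41 × 49 = 2009 ≡ 169 (mod 184)
Result: 7^130 ≡ 169 (mod 184)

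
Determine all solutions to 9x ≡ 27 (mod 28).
3

Since gcd(9, 28) = 1 divides 27, a solution exists.
Multiply both sides by the inverse of 9 mod 28:
  9^(-1) mod 28 = 25
  x ≡ 25 × 27 ≡ 675 ≡ 3 (mod 28)
Verification: 9 × 3 = 27 = 0 × 28 + 27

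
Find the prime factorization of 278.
2 × 139

Divide by primes starting from smallest:
278 ÷ 2 = 139
139 ÷ 139 = 1

278 = 2 × 139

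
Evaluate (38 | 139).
(38/139) = 38^{69} mod 139 = 1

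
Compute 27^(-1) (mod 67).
5

Using Extended Euclidean Algorithm:
gcd(27, 67) = 1
Bezout coefficients: 27 × 5 + 67 × -2 = 1
So 27 × 5 ≡ 1 (mod 67)
The inverse is 5 mod 67 = 5
Verification: 27 × 5 = 135 = 2 × 67 + 1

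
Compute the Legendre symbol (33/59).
(33/59) = 33^{29} mod 59 = -1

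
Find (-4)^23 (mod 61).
Using repeated squaring. (-4) ≡ 57 (mod 61). 23 = 16 + 4 + 2 + 1 (binary 10111). Repeated squaring mod 61: 57^1 ≡ 57; 57^2 ≡ 57² = 3249 ≡ 16; 57^4 ≡ 16² = 256 ≡ 12; 57^8 ≡ 12² = 144 ≡ 22; 57^16 ≡ 22² = 484 ≡ 57. Multiply: (-4)^23 ≡ 57^16 × 57^4 × 57^2 × 57^1 ≡ 57 × 12 × 16 × 57 (mod 61): 57 × 12 = 684 ≡ 13; 13 × 16 = 208 ≡ 25; 25 × 57 = 1425 ≡ 22. So (-4)^23 ≡ 22 (mod 61).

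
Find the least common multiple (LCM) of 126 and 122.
7686

First find GCD(126, 122) using the Euclidean algorithm:
126 = 1 × 122 + 4
122 = 30 × 4 + 2
4 = 2 × 2 + 0
GCD(126, 122) = 2

LCM formula: LCM(a, b) = (a × b) / GCD(a, b)
LCM(126, 122) = (126 × 122) / 2
LCM(126, 122) = 15372 / 2
LCM(126, 122) = 7686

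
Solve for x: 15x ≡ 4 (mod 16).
12

Since gcd(15, 16) = 1 divides 4, a solution exists.
Multiply both sides by the inverse of 15 mod 16:
  15^(-1) mod 16 = 15
  x ≡ 15 × 4 ≡ 60 ≡ 12 (mod 16)
Verification: 15 × 12 = 180 = 11 × 16 + 4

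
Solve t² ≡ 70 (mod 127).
The square roots of 70 mod 127 are 18 and 109. Verify: 18² = 324 ≡ 70 (mod 127)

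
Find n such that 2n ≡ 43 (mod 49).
46

Since gcd(2, 49) = 1 divides 43, a solution exists.
Multiply both sides by the inverse of 2 mod 49:
  2^(-1) mod 49 = 25
  x ≡ 25 × 43 ≡ 1075 ≡ 46 (mod 49)
Verification: 2 × 46 = 92 = 1 × 49 + 43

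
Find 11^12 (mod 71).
Using repeated squaring. 12 = 8 + 4 (binary 1100). Repeated squaring mod 71: 11^1 ≡ 11; 11^2 ≡ 11² = 121 ≡ 50; 11^4 ≡ 50² = 2500 ≡ 15; 11^8 ≡ 15² = 225 ≡ 12. Multiply: 11^12 = 11^8 × 11^4 ≡ 12 × 15 (mod 71): 12 × 15 = 180 ≡ 38. So 11^12 ≡ 38 (mod 71).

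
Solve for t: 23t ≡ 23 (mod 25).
1

Since gcd(23, 25) = 1 divides 23, a solution exists.
Multiply both sides by the inverse of 23 mod 25:
  23^(-1) mod 25 = 12
  x ≡ 12 × 23 ≡ 276 ≡ 1 (mod 25)
Verification: 23 × 1 = 23 = 0 × 25 + 23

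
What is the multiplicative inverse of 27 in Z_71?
50

Using Extended Euclidean Algorithm:
gcd(27, 71) = 1
Bezout coefficients: 27 × -21 + 71 × 8 = 1
So 27 × -21 ≡ 1 (mod 71)
The inverse is -21 mod 71 = 50
Verification: 27 × 50 = 1350 = 19 × 71 + 1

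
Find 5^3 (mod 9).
3 = 2 + 1 (binary 11). Repeated squaring mod 9: 5^1 ≡ 5; 5^2 ≡ 5² = 25 ≡ 7. Multiply: 5^3 = 5^2 × 5^1 ≡ 7 × 5 (mod 9): 7 × 5 = 35 ≡ 8. So 5^3 ≡ 8 (mod 9).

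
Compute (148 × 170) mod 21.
2

(148 × 170) = 25160
25160 mod 21 = 2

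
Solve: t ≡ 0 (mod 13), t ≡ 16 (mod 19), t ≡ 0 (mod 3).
M = 13 × 19 × 3 = 741. M₁ = 57, y₁ ≡ 8 (mod 13). M₂ = 39, y₂ ≡ 1 (mod 19). M₃ = 247, y₃ ≡ 1 (mod 3). t = 0×57×8 + 16×39×1 + 0×247×1 ≡ 624 (mod 741)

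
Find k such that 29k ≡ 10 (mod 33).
14

Since gcd(29, 33) = 1 divides 10, a solution exists.
Multiply both sides by the inverse of 29 mod 33:
  29^(-1) mod 33 = 8
  x ≡ 8 × 10 ≡ 80 ≡ 14 (mod 33)
Verification: 29 × 14 = 406 = 12 × 33 + 10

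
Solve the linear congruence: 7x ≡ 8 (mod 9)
5

Since gcd(7, 9) = 1 divides 8, a solution exists.
Multiply both sides by the inverse of 7 mod 9:
  7^(-1) mod 9 = 4
  x ≡ 4 × 8 ≡ 32 ≡ 5 (mod 9)
Verification: 7 × 5 = 35 = 3 × 9 + 8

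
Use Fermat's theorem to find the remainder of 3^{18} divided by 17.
9

By Fermat's Little Theorem, a^(p-1) ≡ 1 (mod p) for prime p and gcd(a, p) = 1
Here p = 17, so 3^16 ≡ 1 (mod 17)
We can reduce the exponent: 18 mod 16 = 2
So 3^18 ≡ 3^2 (mod 17)
Computing: 3^2 mod 17 = 9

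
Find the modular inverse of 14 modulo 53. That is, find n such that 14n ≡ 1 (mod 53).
19

Using Extended Euclidean Algorithm:
gcd(14, 53) = 1
Bezout coefficients: 14 × 19 + 53 × -5 = 1
So 14 × 19 ≡ 1 (mod 53)
The inverse is 19 mod 53 = 19
Verification: 14 × 19 = 266 = 5 × 53 + 1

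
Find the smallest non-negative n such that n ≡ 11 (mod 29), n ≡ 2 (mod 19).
40

Using the Chinese Remainder Theorem:
M = product of moduli = 551
For equation 1: M_1 = 19, 19 ≡ 19 (mod 29), inverse of 19 mod 29 is 26 (check: 19 × 26 = 494 ≡ 1 (mod 29))
For equation 2: M_2 = 29, 29 ≡ 10 (mod 19), inverse of 29 mod 19 is 2 (check: 10 × 2 = 20 ≡ 1 (mod 19))
Combine: n ≡ Σ r_i×M_i×(M_i⁻¹ mod m_i) = 11×19×26 + 2×29×2 = 5434 + 116 = 5550
5550 mod 551 = 40
n ≡ 40 (mod 551)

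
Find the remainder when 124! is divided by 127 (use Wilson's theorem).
(126)! = (124)! × (125) × (126) ≡ -1 (mod 127). So (124)! ≡ -1 × [(126)(125)]^(-1) ≡ 63 (mod 127)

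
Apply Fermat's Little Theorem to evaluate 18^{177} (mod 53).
22

By Fermat's Little Theorem, a^(p-1) ≡ 1 (mod p) for prime p and gcd(a, p) = 1
Here p = 53, so 18^52 ≡ 1 (mod 53)
We can reduce the exponent: 177 mod 52 = 21
So 18^177 ≡ 18^21 (mod 53)
Computing: 18^21 mod 53 = 22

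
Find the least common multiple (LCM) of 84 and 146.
6132

First find GCD(84, 146) using the Euclidean algorithm:
84 = 0 × 146 + 84
146 = 1 × 84 + 62
84 = 1 × 62 + 22
62 = 2 × 22 + 18
22 = 1 × 18 + 4
18 = 4 × 4 + 2
4 = 2 × 2 + 0
GCD(84, 146) = 2

LCM formula: LCM(a, b) = (a × b) / GCD(a, b)
LCM(84, 146) = (84 × 146) / 2
LCM(84, 146) = 12264 / 2
LCM(84, 146) = 6132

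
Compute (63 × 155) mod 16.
5

(63 × 155) = 9765
9765 mod 16 = 5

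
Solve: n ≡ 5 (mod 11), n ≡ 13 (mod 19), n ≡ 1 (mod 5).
M = 11 × 19 × 5 = 1045. M₁ = 95, y₁ ≡ 8 (mod 11). M₂ = 55, y₂ ≡ 9 (mod 19). M₃ = 209, y₃ ≡ 4 (mod 5). n = 5×95×8 + 13×55×9 + 1×209×4 ≡ 621 (mod 1045)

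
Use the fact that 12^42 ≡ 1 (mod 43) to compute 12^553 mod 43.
By Fermat: 12^{42} ≡ 1 (mod 43). 553 ≡ 7 (mod 42). So 12^{553} ≡ 12^{7} ≡ 37 (mod 43)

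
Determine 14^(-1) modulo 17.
14^(-1) ≡ 11 (mod 17). Verification: 14 × 11 = 154 ≡ 1 (mod 17)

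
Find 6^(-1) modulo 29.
5

Using Extended Euclidean Algorithm:
gcd(6, 29) = 1
Bezout coefficients: 6 × 5 + 29 × -1 = 1
So 6 × 5 ≡ 1 (mod 29)
The inverse is 5 mod 29 = 5
Verification: 6 × 5 = 30 = 1 × 29 + 1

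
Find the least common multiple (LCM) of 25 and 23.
575

First find GCD(25, 23) using the Euclidean algorithm:
25 = 1 × 23 + 2
23 = 11 × 2 + 1
2 = 2 × 1 + 0
GCD(25, 23) = 1

LCM formula: LCM(a, b) = (a × b) / GCD(a, b)
LCM(25, 23) = (25 × 23) / 1
LCM(25, 23) = 575 / 1
LCM(25, 23) = 575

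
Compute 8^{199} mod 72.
8

Using successive squaring:
Binary expansion of 199: 11000111
Powers of 8 mod 72 (each is the square of the previous):
  8^1 ≡ 8 (mod 72)
  8^2 ≡ 8² = 64 ≡ 64 (mod 72)
  8^4 ≡ 64² = 4096 ≡ 64 (mod 72)
  8^8 ≡ 64² = 4096 ≡ 64 (mod 72)
  8^16 ≡ 64² = 4096 ≡ 64 (mod 72)
  8^32 ≡ 64² = 4096 ≡ 64 (mod 72)
  8^64 ≡ 64² = 4096 ≡ 64 (mod 72)
  8^128 ≡ 64² = 4096 ≡ 64 (mod 72)
199 = 128 + 64 + 4 + 2 + 1, so 8^199 = 8^128 × 8^64 × 8^4 × 8^2 × 8^1 ≡ 64 × 64 × 64 × 64 × 8 (mod 72)
Multiplying step by step:
  64 × 64 = 4096 ≡ 64 (mod 72)
  64 × 64 = 4096 ≡ 64 (mod 72)
  64 × 64 = 4096 ≡ 64 (mod 72)
  64 × 8 = 512 ≡ 8 (mod 72)
Result: 8^199 ≡ 8 (mod 72)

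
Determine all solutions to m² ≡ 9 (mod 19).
The square roots of 9 mod 19 are 16 and 3. Verify: 16² = 256 ≡ 9 (mod 19)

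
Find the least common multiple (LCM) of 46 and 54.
1242

First find GCD(46, 54) using the Euclidean algorithm:
46 = 0 × 54 + 46
54 = 1 × 46 + 8
46 = 5 × 8 + 6
8 = 1 × 6 + 2
6 = 3 × 2 + 0
GCD(46, 54) = 2

LCM formula: LCM(a, b) = (a × b) / GCD(a, b)
LCM(46, 54) = (46 × 54) / 2
LCM(46, 54) = 2484 / 2
LCM(46, 54) = 1242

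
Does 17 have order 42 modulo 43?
p - 1 = 42 has prime divisors 2, 3, 7. Check 17^(42/q) mod 43 for each: 17^(42/2) = 17^21 ≡ 1, 17^(42/3) = 17^14 ≡ 6, 17^(42/7) = 17^6 ≡ 35 (mod 43). Since 17^21 ≡ 1 (mod 43), the order of 17 divides 21 (in fact the order is 21) ≠ 42, so it is not a primitive root.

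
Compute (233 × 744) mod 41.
4

(233 × 744) = 173352
173352 mod 41 = 4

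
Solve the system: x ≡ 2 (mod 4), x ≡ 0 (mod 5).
M = 4 × 5 = 20. M₁ = 5, y₁ ≡ 1 (mod 4). M₂ = 4, y₂ ≡ 4 (mod 5). x = 2×5×1 + 0×4×4 ≡ 10 (mod 20)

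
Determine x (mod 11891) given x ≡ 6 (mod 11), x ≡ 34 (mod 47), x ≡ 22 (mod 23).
10280

Using the Chinese Remainder Theorem:
M = product of moduli = 11891
For equation 1: M_1 = 1081, 1081 ≡ 3 (mod 11), inverse of 1081 mod 11 is 4 (check: 3 × 4 = 12 ≡ 1 (mod 11))
For equation 2: M_2 = 253, 253 ≡ 18 (mod 47), inverse of 253 mod 47 is 34 (check: 18 × 34 = 612 ≡ 1 (mod 47))
For equation 3: M_3 = 517, 517 ≡ 11 (mod 23), inverse of 517 mod 23 is 21 (check: 11 × 21 = 231 ≡ 1 (mod 23))
Combine: x ≡ Σ r_i×M_i×(M_i⁻¹ mod m_i) = 6×1081×4 + 34×253×34 + 22×517×21 = 25944 + 292468 + 238854 = 557266
557266 mod 11891 = 10280
x ≡ 10280 (mod 11891)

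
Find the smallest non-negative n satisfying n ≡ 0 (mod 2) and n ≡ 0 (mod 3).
M = 2 × 3 = 6. M₁ = 3, y₁ ≡ 1 (mod 2). M₂ = 2, y₂ ≡ 2 (mod 3). n = 0×3×1 + 0×2×2 ≡ 0 (mod 6)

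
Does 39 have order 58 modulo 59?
p - 1 = 58 has prime divisors 2, 29. Check 39^(58/q) mod 59 for each: 39^(58/2) = 39^29 ≡ 58, 39^(58/29) = 39^2 ≡ 46 (mod 59). None of these is 1, so 39 has order 58 = φ(59), so it is a primitive root mod 59.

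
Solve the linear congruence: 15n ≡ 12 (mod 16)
4

Since gcd(15, 16) = 1 divides 12, a solution exists.
Multiply both sides by the inverse of 15 mod 16:
  15^(-1) mod 16 = 15
  x ≡ 15 × 12 ≡ 180 ≡ 4 (mod 16)
Verification: 15 × 4 = 60 = 3 × 16 + 12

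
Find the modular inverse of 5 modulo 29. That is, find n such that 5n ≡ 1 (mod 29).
6

Using Extended Euclidean Algorithm:
gcd(5, 29) = 1
Bezout coefficients: 5 × 6 + 29 × -1 = 1
So 5 × 6 ≡ 1 (mod 29)
The inverse is 6 mod 29 = 6
Verification: 5 × 6 = 30 = 1 × 29 + 1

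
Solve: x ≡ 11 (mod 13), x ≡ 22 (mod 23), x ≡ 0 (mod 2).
M = 13 × 23 × 2 = 598. M₁ = 46, y₁ ≡ 2 (mod 13). M₂ = 26, y₂ ≡ 8 (mod 23). M₃ = 299, y₃ ≡ 1 (mod 2). x = 11×46×2 + 22×26×8 + 0×299×1 ≡ 206 (mod 598)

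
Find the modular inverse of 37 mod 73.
37^(-1) ≡ 2 (mod 73). Verification: 37 × 2 = 74 ≡ 1 (mod 73)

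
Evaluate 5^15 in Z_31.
Using repeated squaring. 15 = 8 + 4 + 2 + 1 (binary 1111). Repeated squaring mod 31: 5^1 ≡ 5; 5^2 ≡ 5² = 25 ≡ 25; 5^4 ≡ 25² = 625 ≡ 5; 5^8 ≡ 5² = 25 ≡ 25. Multiply: 5^15 = 5^8 × 5^4 × 5^2 × 5^1 ≡ 25 × 5 × 25 × 5 (mod 31): 25 × 5 = 125 ≡ 1; 1 × 25 = 25 ≡ 25; 25 × 5 = 125 ≡ 1. So 5^15 ≡ 1 (mod 31).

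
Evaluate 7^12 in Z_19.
Using repeated squaring. 12 = 8 + 4 (binary 1100). Repeated squaring mod 19: 7^1 ≡ 7; 7^2 ≡ 7² = 49 ≡ 11; 7^4 ≡ 11² = 121 ≡ 7; 7^8 ≡ 7² = 49 ≡ 11. Multiply: 7^12 = 7^8 × 7^4 ≡ 11 × 7 (mod 19): 11 × 7 = 77 ≡ 1. So 7^12 ≡ 1 (mod 19).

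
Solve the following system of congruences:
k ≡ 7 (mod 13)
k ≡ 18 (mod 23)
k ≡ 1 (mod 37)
2295

Using the Chinese Remainder Theorem:
M = product of moduli = 11063
For equation 1: M_1 = 851, 851 ≡ 6 (mod 13), inverse of 851 mod 13 is 11 (check: 6 × 11 = 66 ≡ 1 (mod 13))
For equation 2: M_2 = 481, 481 ≡ 21 (mod 23), inverse of 481 mod 23 is 11 (check: 21 × 11 = 231 ≡ 1 (mod 23))
For equation 3: M_3 = 299, 299 ≡ 3 (mod 37), inverse of 299 mod 37 is 25 (check: 3 × 25 = 75 ≡ 1 (mod 37))
Combine: k ≡ Σ r_i×M_i×(M_i⁻¹ mod m_i) = 7×851×11 + 18×481×11 + 1×299×25 = 65527 + 95238 + 7475 = 168240
168240 mod 11063 = 2295
k ≡ 2295 (mod 11063)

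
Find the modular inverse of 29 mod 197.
29^(-1) ≡ 34 (mod 197). Verification: 29 × 34 = 986 ≡ 1 (mod 197)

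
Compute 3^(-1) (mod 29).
3^(-1) ≡ 10 (mod 29). Verification: 3 × 10 = 30 ≡ 1 (mod 29)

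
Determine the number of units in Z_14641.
13310

Prime factorization: 14641 = 11^4
Using the formula φ(n) = n × Π(1 - 1/p) for each prime factor p:
φ(14641) = 14641 × (1 - 1/11)
φ(14641) = 13310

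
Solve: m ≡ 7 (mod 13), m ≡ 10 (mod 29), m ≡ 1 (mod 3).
M = 13 × 29 × 3 = 1131. M₁ = 87, y₁ ≡ 3 (mod 13). M₂ = 39, y₂ ≡ 3 (mod 29). M₃ = 377, y₃ ≡ 2 (mod 3). m = 7×87×3 + 10×39×3 + 1×377×2 ≡ 358 (mod 1131)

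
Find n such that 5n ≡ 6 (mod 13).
9

Since gcd(5, 13) = 1 divides 6, a solution exists.
Multiply both sides by the inverse of 5 mod 13:
  5^(-1) mod 13 = 8
  x ≡ 8 × 6 ≡ 48 ≡ 9 (mod 13)
Verification: 5 × 9 = 45 = 3 × 13 + 6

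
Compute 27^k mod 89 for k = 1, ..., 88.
g^1, g^2, ..., g^{88} mod 89: {27, 17, 14, 22, 60, 18, 41, 39, 74, 40, 12, 57, 26, 79, 86, 8, 38, 47, 23, 87, 35, 55, 61, 45, 58, 53, 7, 11, 30, 9, 65, 64, 37, 20, 6, 73, 13, 84, 43, 4, 19, 68, 56, 88, 62, 72, 75, 67, 29, 71, 48, 50, 15, 49, 77, 32, 63, 10, 3, 81, 51, 42, 66, 2, 54, 34, 28, 44, 31, 36, 82, 78, 59, 80, 24, 25, 52, 69, 83, 16, 76, 5, 46, 85, 70, 21, 33, 1}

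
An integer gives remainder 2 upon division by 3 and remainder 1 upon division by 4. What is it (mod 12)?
M = 3 × 4 = 12. M₁ = 4, y₁ ≡ 1 (mod 3). M₂ = 3, y₂ ≡ 3 (mod 4). r = 2×4×1 + 1×3×3 ≡ 5 (mod 12). The smallest positive such number is 5.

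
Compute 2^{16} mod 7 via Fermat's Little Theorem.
2

By Fermat's Little Theorem, a^(p-1) ≡ 1 (mod p) for prime p and gcd(a, p) = 1
Here p = 7, so 2^6 ≡ 1 (mod 7)
We can reduce the exponent: 16 mod 6 = 4
So 2^16 ≡ 2^4 (mod 7)
Computing: 2^4 mod 7 = 2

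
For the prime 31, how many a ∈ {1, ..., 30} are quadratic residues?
For prime 31, there are (p-1)/2 = (31-1)/2 = 15 quadratic residues (excluding 0).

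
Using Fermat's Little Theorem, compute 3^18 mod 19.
By Fermat's Little Theorem, 3^{18} ≡ 1 (mod 19) since 19 is prime and gcd(3, 19) = 1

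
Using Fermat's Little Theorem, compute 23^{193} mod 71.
41

By Fermat's Little Theorem, a^(p-1) ≡ 1 (mod p) for prime p and gcd(a, p) = 1
Here p = 71, so 23^70 ≡ 1 (mod 71)
We can reduce the exponent: 193 mod 70 = 53
So 23^193 ≡ 23^53 (mod 71)
Computing: 23^53 mod 71 = 41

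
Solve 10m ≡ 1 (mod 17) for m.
10^(-1) ≡ 12 (mod 17). Verification: 10 × 12 = 120 ≡ 1 (mod 17)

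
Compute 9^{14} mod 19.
16

Using successive squaring:
Binary expansion of 14: 1110
Powers of 9 mod 19 (each is the square of the previous):
  9^1 ≡ 9 (mod 19)
  9^2 ≡ 9² = 81 ≡ 5 (mod 19)
  9^4 ≡ 5² = 25 ≡ 6 (mod 19)
  9^8 ≡ 6² = 36 ≡ 17 (mod 19)
14 = 8 + 4 + 2, so 9^14 = 9^8 × 9^4 × 9^2 ≡ 17 × 6 × 5 (mod 19)
Multiplying step by step:
  17 × 6 = 102 ≡ 7 (mod 19)
  7 × 5 = 35 ≡ 16 (mod 19)
Result: 9^14 ≡ 16 (mod 19)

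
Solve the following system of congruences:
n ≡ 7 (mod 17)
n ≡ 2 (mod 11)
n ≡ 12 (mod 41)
5260

Using the Chinese Remainder Theorem:
M = product of moduli = 7667
For equation 1: M_1 = 451, 451 ≡ 9 (mod 17), inverse of 451 mod 17 is 2 (check: 9 × 2 = 18 ≡ 1 (mod 17))
For equation 2: M_2 = 697, 697 ≡ 4 (mod 11), inverse of 697 mod 11 is 3 (check: 4 × 3 = 12 ≡ 1 (mod 11))
For equation 3: M_3 = 187, 187 ≡ 23 (mod 41), inverse of 187 mod 41 is 25 (check: 23 × 25 = 575 ≡ 1 (mod 41))
Combine: n ≡ Σ r_i×M_i×(M_i⁻¹ mod m_i) = 7×451×2 + 2×697×3 + 12×187×25 = 6314 + 4182 + 56100 = 66596
66596 mod 7667 = 5260
n ≡ 5260 (mod 7667)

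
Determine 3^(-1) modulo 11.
3^(-1) ≡ 4 (mod 11). Verification: 3 × 4 = 12 ≡ 1 (mod 11)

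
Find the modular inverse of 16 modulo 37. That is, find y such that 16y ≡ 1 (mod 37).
7

Using Extended Euclidean Algorithm:
gcd(16, 37) = 1
Bezout coefficients: 16 × 7 + 37 × -3 = 1
So 16 × 7 ≡ 1 (mod 37)
The inverse is 7 mod 37 = 7
Verification: 16 × 7 = 112 = 3 × 37 + 1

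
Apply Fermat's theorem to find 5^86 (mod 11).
By Fermat: 5^{10} ≡ 1 (mod 11). 86 = 8×10 + 6. So 5^{86} ≡ 5^{6} ≡ 5 (mod 11)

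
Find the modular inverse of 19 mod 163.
19^(-1) ≡ 103 (mod 163). Verification: 19 × 103 = 1957 ≡ 1 (mod 163)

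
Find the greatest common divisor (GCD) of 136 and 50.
2

Using the Euclidean algorithm:
136 = 2 × 50 + 36
50 = 1 × 36 + 14
36 = 2 × 14 + 8
14 = 1 × 8 + 6
8 = 1 × 6 + 2
6 = 3 × 2 + 0

GCD(136, 50) = 2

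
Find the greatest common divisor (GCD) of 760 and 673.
1

Using the Euclidean algorithm:
760 = 1 × 673 + 87
673 = 7 × 87 + 64
87 = 1 × 64 + 23
64 = 2 × 23 + 18
23 = 1 × 18 + 5
18 = 3 × 5 + 3
5 = 1 × 3 + 2
3 = 1 × 2 + 1
2 = 2 × 1 + 0

GCD(760, 673) = 1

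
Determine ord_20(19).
Powers of 19 mod 20: 19^1≡19, 19^2≡1. Order = 2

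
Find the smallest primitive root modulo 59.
2

A primitive root g modulo p has order p-1 = 58
Prime divisors of 58: [2, 29]
g is a primitive root iff g^(58/q) ≢ 1 (mod 59) for each prime divisor q
Testing small values:
  g = 2: 2^29 ≡ 58, 2^2 ≡ 4 (mod 59) → none is 1, primitive root!
The smallest primitive root is 2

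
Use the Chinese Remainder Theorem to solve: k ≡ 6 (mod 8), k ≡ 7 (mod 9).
M = 8 × 9 = 72. M₁ = 9, y₁ ≡ 1 (mod 8). M₂ = 8, y₂ ≡ 8 (mod 9). k = 6×9×1 + 7×8×8 ≡ 70 (mod 72)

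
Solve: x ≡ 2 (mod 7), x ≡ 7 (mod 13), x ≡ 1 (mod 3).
M = 7 × 13 × 3 = 273. M₁ = 39, y₁ ≡ 2 (mod 7). M₂ = 21, y₂ ≡ 5 (mod 13). M₃ = 91, y₃ ≡ 1 (mod 3). x = 2×39×2 + 7×21×5 + 1×91×1 ≡ 163 (mod 273)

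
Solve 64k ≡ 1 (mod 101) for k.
64^(-1) ≡ 30 (mod 101). Verification: 64 × 30 = 1920 ≡ 1 (mod 101)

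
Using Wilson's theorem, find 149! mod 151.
(150)! = (149)! × (150) ≡ -1 (mod 151). So (149)! ≡ -1 × (150)^(-1) ≡ (-1)×(-1) = 1 (mod 151)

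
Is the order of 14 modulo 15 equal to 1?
No, the actual order is 2, not 1.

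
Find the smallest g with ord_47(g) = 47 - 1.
p - 1 = 46 has prime divisors 2, 23. h is a primitive root mod 47 iff h^(46/q) ≢ 1 (mod 47) for each such q.
h = 2: 2^23 ≡ 1, 2^2 ≡ 4 (mod 47); 2^23 ≡ 1, so not a primitive root.
h = 3: 3^23 ≡ 1, 3^2 ≡ 9 (mod 47); 3^23 ≡ 1, so not a primitive root.
h = 4: 4^23 ≡ 1, 4^2 ≡ 16 (mod 47); 4^23 ≡ 1, so not a primitive root.
h = 5: 5^23 ≡ 46, 5^2 ≡ 25 (mod 47); none is 1, so 5 has order 46 and is a primitive root.
The smallest primitive root mod 47 is g = 5.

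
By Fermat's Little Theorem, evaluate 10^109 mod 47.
By Fermat: 10^{46} ≡ 1 (mod 47). 109 = 2×46 + 17. So 10^{109} ≡ 10^{17} ≡ 5 (mod 47)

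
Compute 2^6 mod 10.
6 = 4 + 2 (binary 110). Repeated squaring mod 10: 2^1 ≡ 2; 2^2 ≡ 2² = 4 ≡ 4; 2^4 ≡ 4² = 16 ≡ 6. Multiply: 2^6 = 2^4 × 2^2 ≡ 6 × 4 (mod 10): 6 × 4 = 24 ≡ 4. So 2^6 ≡ 4 (mod 10).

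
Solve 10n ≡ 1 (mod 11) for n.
10

Using Extended Euclidean Algorithm:
gcd(10, 11) = 1
Bezout coefficients: 10 × -1 + 11 × 1 = 1
So 10 × -1 ≡ 1 (mod 11)
The inverse is -1 mod 11 = 10
Verification: 10 × 10 = 100 = 9 × 11 + 1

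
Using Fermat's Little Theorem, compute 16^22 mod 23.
By Fermat's Little Theorem, 16^{22} ≡ 1 (mod 23) since 23 is prime and gcd(16, 23) = 1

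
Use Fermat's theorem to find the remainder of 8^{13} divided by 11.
6

By Fermat's Little Theorem, a^(p-1) ≡ 1 (mod p) for prime p and gcd(a, p) = 1
Here p = 11, so 8^10 ≡ 1 (mod 11)
We can reduce the exponent: 13 mod 10 = 3
So 8^13 ≡ 8^3 (mod 11)
Computing: 8^3 mod 11 = 6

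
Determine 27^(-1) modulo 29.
27^(-1) ≡ 14 (mod 29). Verification: 27 × 14 = 378 ≡ 1 (mod 29)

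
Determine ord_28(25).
Powers of 25 mod 28: 25^1≡25, 25^2≡9, 25^3≡1. Order = 3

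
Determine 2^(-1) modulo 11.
2^(-1) ≡ 6 (mod 11). Verification: 2 × 6 = 12 ≡ 1 (mod 11)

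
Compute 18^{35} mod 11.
10

Using successive squaring:
Binary expansion of 35: 100011
Powers of 18 mod 11 (each is the square of the previous):
  18^1 ≡ 7 (mod 11)
  18^2 ≡ 7² = 49 ≡ 5 (mod 11)
  18^4 ≡ 5² = 25 ≡ 3 (mod 11)
  18^8 ≡ 3² = 9 ≡ 9 (mod 11)
  18^16 ≡ 9² = 81 ≡ 4 (mod 11)
  18^32 ≡ 4² = 16 ≡ 5 (mod 11)
35 = 32 + 2 + 1, so 18^35 = 18^32 × 18^2 × 18^1 ≡ 5 × 5 × 7 (mod 11)
Multiplying step by step:
  5 × 5 = 25 ≡ 3 (mod 11)
  3 × 7 = 21 ≡ 10 (mod 11)
Result: 18^35 ≡ 10 (mod 11)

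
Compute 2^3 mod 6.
3 = 2 + 1 (binary 11). Repeated squaring mod 6: 2^1 ≡ 2; 2^2 ≡ 2² = 4 ≡ 4. Multiply: 2^3 = 2^2 × 2^1 ≡ 4 × 2 (mod 6): 4 × 2 = 8 ≡ 2. So 2^3 ≡ 2 (mod 6).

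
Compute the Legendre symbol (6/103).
(6/103) = 6^{51} mod 103 = -1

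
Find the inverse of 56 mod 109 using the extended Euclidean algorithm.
Extended GCD: 56(37) + 109(-19) = 1. So 56^(-1) ≡ 37 ≡ 37 (mod 109). Verify: 56 × 37 = 2072 ≡ 1 (mod 109)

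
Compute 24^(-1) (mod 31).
22

Using Extended Euclidean Algorithm:
gcd(24, 31) = 1
Bezout coefficients: 24 × -9 + 31 × 7 = 1
So 24 × -9 ≡ 1 (mod 31)
The inverse is -9 mod 31 = 22
Verification: 24 × 22 = 528 = 17 × 31 + 1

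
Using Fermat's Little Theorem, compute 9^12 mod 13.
By Fermat's Little Theorem, 9^{12} ≡ 1 (mod 13) since 13 is prime and gcd(9, 13) = 1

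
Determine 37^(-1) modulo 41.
37^(-1) ≡ 10 (mod 41). Verification: 37 × 10 = 370 ≡ 1 (mod 41)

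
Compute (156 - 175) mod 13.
7

(156 - 175) = -19
-19 mod 13 = 7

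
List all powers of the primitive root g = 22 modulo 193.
g^1, g^2, ..., g^{192} mod 193: {22, 98, 33, 147, 146, 124, 26, 186, 39, 86, 155, 129, 136, 97, 11, 49, 113, 170, 73, 62, 13, 93, 116, 43, 174, 161, 68, 145, 102, 121, 153, 85, 133, 31, 103, 143, 58, 118, 87, 177, 34, 169, 51, 157, 173, 139, 163, 112, 148, 168, 29, 59, 140, 185, 17, 181, 122, 175, 183, 166, 178, 56, 74, 84, 111, 126, 70, 189, 105, 187, 61, 184, 188, 83, 89, 28, 37, 42, 152, 63, 35, 191, 149, 190, 127, 92, 94, 138, 141, 14, 115, 21, 76, 128, 114, 192, 171, 95, 160, 46, 47, 69, 167, 7, 154, 107, 38, 64, 57, 96, 182, 144, 80, 23, 120, 131, 180, 100, 77, 150, 19, 32, 125, 48, 91, 72, 40, 108, 60, 162, 90, 50, 135, 75, 106, 16, 159, 24, 142, 36, 20, 54, 30, 81, 45, 25, 164, 134, 53, 8, 176, 12, 71, 18, 10, 27, 15, 137, 119, 109, 82, 67, 123, 4, 88, 6, 132, 9, 5, 110, 104, 165, 156, 151, 41, 130, 158, 2, 44, 3, 66, 101, 99, 55, 52, 179, 78, 172, 117, 65, 79, 1}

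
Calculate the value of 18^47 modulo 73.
Using repeated squaring. 47 = 32 + 8 + 4 + 2 + 1 (binary 101111). Repeated squaring mod 73: 18^1 ≡ 18; 18^2 ≡ 18² = 324 ≡ 32; 18^4 ≡ 32² = 1024 ≡ 2; 18^8 ≡ 2² = 4 ≡ 4; 18^16 ≡ 4² = 16 ≡ 16; 18^32 ≡ 16² = 256 ≡ 37. Multiply: 18^47 = 18^32 × 18^8 × 18^4 × 18^2 × 18^1 ≡ 37 × 4 × 2 × 32 × 18 (mod 73): 37 × 4 = 148 ≡ 2; 2 × 2 = 4 ≡ 4; 4 × 32 = 128 ≡ 55; 55 × 18 = 990 ≡ 41. So 18^47 ≡ 41 (mod 73).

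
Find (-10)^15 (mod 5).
Using repeated squaring. (-10) ≡ 0 (mod 5). 15 = 8 + 4 + 2 + 1 (binary 1111). Repeated squaring mod 5: 0^1 ≡ 0; 0^2 ≡ 0² = 0 ≡ 0; 0^4 ≡ 0² = 0 ≡ 0; 0^8 ≡ 0² = 0 ≡ 0. Multiply: (-10)^15 ≡ 0^8 × 0^4 × 0^2 × 0^1 ≡ 0 × 0 × 0 × 0 (mod 5): 0 × 0 = 0 ≡ 0; 0 × 0 = 0 ≡ 0; 0 × 0 = 0 ≡ 0. So (-10)^15 ≡ 0 (mod 5).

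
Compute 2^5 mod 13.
5 = 4 + 1 (binary 101). Repeated squaring mod 13: 2^1 ≡ 2; 2^2 ≡ 2² = 4 ≡ 4; 2^4 ≡ 4² = 16 ≡ 3. Multiply: 2^5 = 2^4 × 2^1 ≡ 3 × 2 (mod 13): 3 × 2 = 6 ≡ 6. So 2^5 ≡ 6 (mod 13).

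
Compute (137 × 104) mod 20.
8

(137 × 104) = 14248
14248 mod 20 = 8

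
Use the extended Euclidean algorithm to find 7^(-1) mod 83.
Extended GCD: 7(12) + 83(-1) = 1. So 7^(-1) ≡ 12 ≡ 12 (mod 83). Verify: 7 × 12 = 84 ≡ 1 (mod 83)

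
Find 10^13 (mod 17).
Using repeated squaring. 13 = 8 + 4 + 1 (binary 1101). Repeated squaring mod 17: 10^1 ≡ 10; 10^2 ≡ 10² = 100 ≡ 15; 10^4 ≡ 15² = 225 ≡ 4; 10^8 ≡ 4² = 16 ≡ 16. Multiply: 10^13 = 10^8 × 10^4 × 10^1 ≡ 16 × 4 × 10 (mod 17): 16 × 4 = 64 ≡ 13; 13 × 10 = 130 ≡ 11. So 10^13 ≡ 11 (mod 17).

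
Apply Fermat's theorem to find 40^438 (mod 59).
By Fermat: 40^{58} ≡ 1 (mod 59). 438 = 7×58 + 32. So 40^{438} ≡ 40^{32} ≡ 15 (mod 59)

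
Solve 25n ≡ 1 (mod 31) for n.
5

Using Extended Euclidean Algorithm:
gcd(25, 31) = 1
Bezout coefficients: 25 × 5 + 31 × -4 = 1
So 25 × 5 ≡ 1 (mod 31)
The inverse is 5 mod 31 = 5
Verification: 25 × 5 = 125 = 4 × 31 + 1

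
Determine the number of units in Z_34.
16

Prime factorization: 34 = 2 × 17
Using the formula φ(n) = n × Π(1 - 1/p) for each prime factor p:
φ(34) = 34 × (1 - 1/2) × (1 - 1/17)
φ(34) = 16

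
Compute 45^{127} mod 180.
45

Using successive squaring:
Binary expansion of 127: 1111111
Powers of 45 mod 180 (each is the square of the previous):
  45^1 ≡ 45 (mod 180)
  45^2 ≡ 45² = 2025 ≡ 45 (mod 180)
  45^4 ≡ 45² = 2025 ≡ 45 (mod 180)
  45^8 ≡ 45² = 2025 ≡ 45 (mod 180)
  45^16 ≡ 45² = 2025 ≡ 45 (mod 180)
  45^32 ≡ 45² = 2025 ≡ 45 (mod 180)
  45^64 ≡ 45² = 2025 ≡ 45 (mod 180)
127 = 64 + 32 + 16 + 8 + 4 + 2 + 1, so 45^127 = 45^64 × 45^32 × 45^16 × 45^8 × 45^4 × 45^2 × 45^1 ≡ 45 × 45 × 45 × 45 × 45 × 45 × 45 (mod 180)
Multiplying step by step:
  45 × 45 = 2025 ≡ 45 (mod 180)
  45 × 45 = 2025 ≡ 45 (mod 180)
  45 × 45 = 2025 ≡ 45 (mod 180)
  45 × 45 = 2025 ≡ 45 (mod 180)
  45 × 45 = 2025 ≡ 45 (mod 180)
  45 × 45 = 2025 ≡ 45 (mod 180)
Result: 45^127 ≡ 45 (mod 180)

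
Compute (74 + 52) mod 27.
18

(74 + 52) = 126
126 mod 27 = 18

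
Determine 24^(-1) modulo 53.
24^(-1) ≡ 42 (mod 53). Verification: 24 × 42 = 1008 ≡ 1 (mod 53)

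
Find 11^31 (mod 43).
Using repeated squaring. 31 = 16 + 8 + 4 + 2 + 1 (binary 11111). Repeated squaring mod 43: 11^1 ≡ 11; 11^2 ≡ 11² = 121 ≡ 35; 11^4 ≡ 35² = 1225 ≡ 21; 11^8 ≡ 21² = 441 ≡ 11; 11^16 ≡ 11² = 121 ≡ 35. Multiply: 11^31 = 11^16 × 11^8 × 11^4 × 11^2 × 11^1 ≡ 35 × 11 × 21 × 35 × 11 (mod 43): 35 × 11 = 385 ≡ 41; 41 × 21 = 861 ≡ 1; 1 × 35 = 35 ≡ 35; 35 × 11 = 385 ≡ 41. So 11^31 ≡ 41 (mod 43).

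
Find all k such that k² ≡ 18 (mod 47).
The square roots of 18 mod 47 are 21 and 26. Verify: 21² = 441 ≡ 18 (mod 47)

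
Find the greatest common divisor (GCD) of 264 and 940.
4

Using the Euclidean algorithm:
264 = 0 × 940 + 264
940 = 3 × 264 + 148
264 = 1 × 148 + 116
148 = 1 × 116 + 32
116 = 3 × 32 + 20
32 = 1 × 20 + 12
20 = 1 × 12 + 8
12 = 1 × 8 + 4
8 = 2 × 4 + 0

GCD(264, 940) = 4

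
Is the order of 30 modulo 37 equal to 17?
No, the actual order is 18, not 17.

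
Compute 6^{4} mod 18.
0

Using successive squaring:
Binary expansion of 4: 100
Powers of 6 mod 18 (each is the square of the previous):
  6^1 ≡ 6 (mod 18)
  6^2 ≡ 6² = 36 ≡ 0 (mod 18)
  6^4 ≡ 0² = 0 ≡ 0 (mod 18)
4 is a power of 2, so 6^4 is the last square: ≡ 0 (mod 18)
Result: 6^4 ≡ 0 (mod 18)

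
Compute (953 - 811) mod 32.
14

(953 - 811) = 142
142 mod 32 = 14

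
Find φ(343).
294

Prime factorization: 343 = 7^3
Using the formula φ(n) = n × Π(1 - 1/p) for each prime factor p:
φ(343) = 343 × (1 - 1/7)
φ(343) = 294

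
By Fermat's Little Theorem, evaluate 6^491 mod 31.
By Fermat: 6^{30} ≡ 1 (mod 31). 491 ≡ 11 (mod 30). So 6^{491} ≡ 6^{11} ≡ 26 (mod 31)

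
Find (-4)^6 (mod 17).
(-4) ≡ 13 (mod 17). 6 = 4 + 2 (binary 110). Repeated squaring mod 17: 13^1 ≡ 13; 13^2 ≡ 13² = 169 ≡ 16; 13^4 ≡ 16² = 256 ≡ 1. Multiply: (-4)^6 ≡ 13^4 × 13^2 ≡ 1 × 16 (mod 17): 1 × 16 = 16 ≡ 16. So (-4)^6 ≡ 16 (mod 17).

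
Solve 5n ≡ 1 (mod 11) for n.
9

Using Extended Euclidean Algorithm:
gcd(5, 11) = 1
Bezout coefficients: 5 × -2 + 11 × 1 = 1
So 5 × -2 ≡ 1 (mod 11)
The inverse is -2 mod 11 = 9
Verification: 5 × 9 = 45 = 4 × 11 + 1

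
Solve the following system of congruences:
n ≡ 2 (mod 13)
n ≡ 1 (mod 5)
41

Using the Chinese Remainder Theorem:
M = product of moduli = 65
For equation 1: M_1 = 5, 5 ≡ 5 (mod 13), inverse of 5 mod 13 is 8 (check: 5 × 8 = 40 ≡ 1 (mod 13))
For equation 2: M_2 = 13, 13 ≡ 3 (mod 5), inverse of 13 mod 5 is 2 (check: 3 × 2 = 6 ≡ 1 (mod 5))
Combine: n ≡ Σ r_i×M_i×(M_i⁻¹ mod m_i) = 2×5×8 + 1×13×2 = 80 + 26 = 106
106 mod 65 = 41
n ≡ 41 (mod 65)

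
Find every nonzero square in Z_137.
QRs mod 137: {1, 2, 4, 7, 8, 9, 11, 14, 15, 16, 17, 18, 19, 22, 25, 28, 30, 32, 34, 36, 37, 38, 39, 44, 49, 50, 56, 59, 60, 61, 63, 64, 65, 68, 69, 72, 73, 74, 76, 77, 78, 81, 87, 88, 93, 98, 99, 100, 101, 103, 105, 107, 109, 112, 115, 118, 119, 120, 121, 122, 123, 126, 128, 129, 130, 133, 135, 136}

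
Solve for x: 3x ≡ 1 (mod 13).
9

Since gcd(3, 13) = 1 divides 1, a solution exists.
Multiply both sides by the inverse of 3 mod 13:
  3^(-1) mod 13 = 9
  x ≡ 9 × 1 ≡ 9 ≡ 9 (mod 13)
Verification: 3 × 9 = 27 = 2 × 13 + 1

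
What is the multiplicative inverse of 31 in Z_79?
31^(-1) ≡ 51 (mod 79). Verification: 31 × 51 = 1581 ≡ 1 (mod 79)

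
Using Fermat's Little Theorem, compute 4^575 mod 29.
By Fermat: 4^{28} ≡ 1 (mod 29). 575 ≡ 15 (mod 28). So 4^{575} ≡ 4^{15} ≡ 4 (mod 29)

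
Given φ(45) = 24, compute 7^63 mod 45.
By Euler: 7^{24} ≡ 1 (mod 45) since gcd(7, 45) = 1. 63 = 2×24 + 15. So 7^{63} ≡ 7^{15} ≡ 28 (mod 45)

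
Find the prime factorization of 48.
2^4 × 3

Divide by primes starting from smallest:
48 ÷ 2 = 24
24 ÷ 2 = 12
12 ÷ 2 = 6
6 ÷ 2 = 3
3 ÷ 3 = 1

48 = 2^4 × 3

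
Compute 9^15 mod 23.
Using repeated squaring. 15 = 8 + 4 + 2 + 1 (binary 1111). Repeated squaring mod 23: 9^1 ≡ 9; 9^2 ≡ 9² = 81 ≡ 12; 9^4 ≡ 12² = 144 ≡ 6; 9^8 ≡ 6² = 36 ≡ 13. Multiply: 9^15 = 9^8 × 9^4 × 9^2 × 9^1 ≡ 13 × 6 × 12 × 9 (mod 23): 13 × 6 = 78 ≡ 9; 9 × 12 = 108 ≡ 16; 16 × 9 = 144 ≡ 6. So 9^15 ≡ 6 (mod 23).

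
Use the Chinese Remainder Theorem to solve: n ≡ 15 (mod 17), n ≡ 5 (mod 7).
117

Using the Chinese Remainder Theorem:
M = product of moduli = 119
For equation 1: M_1 = 7, 7 ≡ 7 (mod 17), inverse of 7 mod 17 is 5 (check: 7 × 5 = 35 ≡ 1 (mod 17))
For equation 2: M_2 = 17, 17 ≡ 3 (mod 7), inverse of 17 mod 7 is 5 (check: 3 × 5 = 15 ≡ 1 (mod 7))
Combine: n ≡ Σ r_i×M_i×(M_i⁻¹ mod m_i) = 15×7×5 + 5×17×5 = 525 + 425 = 950
950 mod 119 = 117
n ≡ 117 (mod 119)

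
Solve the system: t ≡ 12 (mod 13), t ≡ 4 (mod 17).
M = 13 × 17 = 221. M₁ = 17, y₁ ≡ 10 (mod 13). M₂ = 13, y₂ ≡ 4 (mod 17). t = 12×17×10 + 4×13×4 ≡ 38 (mod 221)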